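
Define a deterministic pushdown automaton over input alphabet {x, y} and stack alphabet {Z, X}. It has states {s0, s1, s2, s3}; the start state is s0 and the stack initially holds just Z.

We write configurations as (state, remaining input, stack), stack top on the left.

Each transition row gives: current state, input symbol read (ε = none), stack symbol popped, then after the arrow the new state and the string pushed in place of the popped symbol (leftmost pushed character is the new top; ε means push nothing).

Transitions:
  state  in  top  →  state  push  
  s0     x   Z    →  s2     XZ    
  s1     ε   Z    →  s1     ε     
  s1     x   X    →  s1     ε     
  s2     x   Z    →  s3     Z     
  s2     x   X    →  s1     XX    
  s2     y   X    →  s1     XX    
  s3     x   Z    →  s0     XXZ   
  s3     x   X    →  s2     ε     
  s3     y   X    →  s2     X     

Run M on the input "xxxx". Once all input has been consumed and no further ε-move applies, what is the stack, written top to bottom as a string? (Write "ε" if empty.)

(s0, xxxx, Z)
  read x, top Z: go to s2, push XZ → (s2, xxx, XZ)
  read x, top X: go to s1, push XX → (s1, xx, XXZ)
  read x, top X: go to s1, push ε → (s1, x, XZ)
  read x, top X: go to s1, push ε → (s1, ε, Z)
  ε-move, top Z: go to s1, push ε → (s1, ε, ε)
All input consumed in state s1 with stack ε.

ε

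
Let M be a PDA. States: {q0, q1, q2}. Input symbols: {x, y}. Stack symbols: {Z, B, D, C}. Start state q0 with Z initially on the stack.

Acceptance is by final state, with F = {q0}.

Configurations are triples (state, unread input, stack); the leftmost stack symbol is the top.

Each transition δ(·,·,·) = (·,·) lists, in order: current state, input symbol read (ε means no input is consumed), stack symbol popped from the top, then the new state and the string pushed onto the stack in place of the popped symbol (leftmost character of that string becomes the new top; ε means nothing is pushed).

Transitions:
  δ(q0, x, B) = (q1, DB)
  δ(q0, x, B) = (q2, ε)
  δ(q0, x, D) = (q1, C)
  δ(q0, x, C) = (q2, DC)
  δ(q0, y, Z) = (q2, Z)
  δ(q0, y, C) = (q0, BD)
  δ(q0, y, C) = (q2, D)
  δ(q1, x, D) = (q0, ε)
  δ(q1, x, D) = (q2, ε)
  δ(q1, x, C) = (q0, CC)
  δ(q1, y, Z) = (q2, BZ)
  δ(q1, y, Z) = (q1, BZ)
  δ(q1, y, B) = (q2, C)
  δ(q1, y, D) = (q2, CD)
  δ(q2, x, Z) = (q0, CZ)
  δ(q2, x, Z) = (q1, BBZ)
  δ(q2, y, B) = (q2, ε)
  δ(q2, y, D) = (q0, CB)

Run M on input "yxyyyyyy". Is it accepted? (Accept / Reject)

Accept

One accepting computation: (q0, yxyyyyyy, Z) ⊢ (q2, xyyyyyy, Z) ⊢ (q0, yyyyyy, CZ) ⊢ (q2, yyyyy, DZ) ⊢ (q0, yyyy, CBZ) ⊢ (q2, yyy, DBZ) ⊢ (q0, yy, CBBZ) ⊢ (q2, y, DBBZ) ⊢ (q0, ε, CBBBZ)
All input consumed and state q0 ∈ F.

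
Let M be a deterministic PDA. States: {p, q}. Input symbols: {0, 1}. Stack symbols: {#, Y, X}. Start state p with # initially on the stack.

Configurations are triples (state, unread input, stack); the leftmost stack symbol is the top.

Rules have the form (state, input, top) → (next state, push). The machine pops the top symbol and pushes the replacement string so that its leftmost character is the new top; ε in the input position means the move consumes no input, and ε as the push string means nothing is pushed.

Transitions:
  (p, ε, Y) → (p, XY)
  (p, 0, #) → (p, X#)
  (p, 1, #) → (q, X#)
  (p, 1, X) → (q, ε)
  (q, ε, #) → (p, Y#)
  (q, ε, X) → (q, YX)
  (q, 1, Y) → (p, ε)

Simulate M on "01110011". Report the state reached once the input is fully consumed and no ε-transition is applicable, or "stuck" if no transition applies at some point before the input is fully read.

(p, 01110011, #)
  read 0, top #: go to p, push X# → (p, 1110011, X#)
  read 1, top X: go to q, push ε → (q, 110011, #)
  ε-move, top #: go to p, push Y# → (p, 110011, Y#)
  ε-move, top Y: go to p, push XY → (p, 110011, XY#)
  read 1, top X: go to q, push ε → (q, 10011, Y#)
  read 1, top Y: go to p, push ε → (p, 0011, #)
  read 0, top #: go to p, push X# → (p, 011, X#)
No transition for (p, 0, top X); M blocks with input 011 remaining.

stuck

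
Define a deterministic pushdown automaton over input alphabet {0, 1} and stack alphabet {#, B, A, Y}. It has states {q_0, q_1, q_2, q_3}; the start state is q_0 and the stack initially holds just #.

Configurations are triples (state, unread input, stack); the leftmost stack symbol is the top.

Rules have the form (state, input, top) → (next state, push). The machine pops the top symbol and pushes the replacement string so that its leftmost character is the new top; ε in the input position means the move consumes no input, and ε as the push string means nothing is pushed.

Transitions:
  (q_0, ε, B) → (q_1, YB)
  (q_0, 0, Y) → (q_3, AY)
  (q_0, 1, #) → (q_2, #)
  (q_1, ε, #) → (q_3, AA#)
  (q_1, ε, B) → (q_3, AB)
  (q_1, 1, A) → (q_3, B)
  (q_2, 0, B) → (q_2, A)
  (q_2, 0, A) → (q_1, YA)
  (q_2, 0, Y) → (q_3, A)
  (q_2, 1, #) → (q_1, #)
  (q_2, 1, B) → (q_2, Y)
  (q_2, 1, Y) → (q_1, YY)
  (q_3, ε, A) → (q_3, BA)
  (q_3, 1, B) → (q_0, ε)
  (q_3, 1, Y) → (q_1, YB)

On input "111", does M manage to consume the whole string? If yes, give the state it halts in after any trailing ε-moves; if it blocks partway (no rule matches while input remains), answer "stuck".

q_0

(q_0, 111, #) ⊢ (q_2, 11, #) ⊢ (q_1, 1, #) ⊢ (q_3, 1, AA#) ⊢ (q_3, 1, BAA#) ⊢ (q_0, ε, AA#)
All input consumed; M is in state q_0.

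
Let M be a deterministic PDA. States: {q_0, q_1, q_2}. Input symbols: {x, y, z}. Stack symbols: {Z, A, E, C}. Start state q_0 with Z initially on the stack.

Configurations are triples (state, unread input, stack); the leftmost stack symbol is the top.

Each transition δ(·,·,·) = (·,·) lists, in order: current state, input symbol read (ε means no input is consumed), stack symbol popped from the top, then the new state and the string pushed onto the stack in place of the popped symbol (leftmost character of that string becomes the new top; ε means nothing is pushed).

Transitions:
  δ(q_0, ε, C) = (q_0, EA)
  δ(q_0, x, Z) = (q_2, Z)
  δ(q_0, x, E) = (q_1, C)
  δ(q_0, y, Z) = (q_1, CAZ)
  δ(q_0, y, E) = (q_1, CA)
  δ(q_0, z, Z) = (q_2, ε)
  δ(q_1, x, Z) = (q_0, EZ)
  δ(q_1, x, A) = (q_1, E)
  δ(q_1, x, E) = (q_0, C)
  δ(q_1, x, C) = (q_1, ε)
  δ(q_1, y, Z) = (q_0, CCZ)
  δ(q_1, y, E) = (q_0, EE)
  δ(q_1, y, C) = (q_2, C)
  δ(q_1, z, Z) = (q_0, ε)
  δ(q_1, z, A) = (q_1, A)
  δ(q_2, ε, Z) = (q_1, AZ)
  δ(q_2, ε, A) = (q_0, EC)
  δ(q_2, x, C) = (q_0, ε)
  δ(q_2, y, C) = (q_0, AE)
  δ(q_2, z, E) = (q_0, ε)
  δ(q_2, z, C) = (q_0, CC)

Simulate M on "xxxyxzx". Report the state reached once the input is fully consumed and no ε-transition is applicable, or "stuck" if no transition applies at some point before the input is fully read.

q_1

(q_0, xxxyxzx, Z)
  read x, top Z: go to q_2, push Z → (q_2, xxyxzx, Z)
  ε-move, top Z: go to q_1, push AZ → (q_1, xxyxzx, AZ)
  read x, top A: go to q_1, push E → (q_1, xyxzx, EZ)
  read x, top E: go to q_0, push C → (q_0, yxzx, CZ)
  ε-move, top C: go to q_0, push EA → (q_0, yxzx, EAZ)
  read y, top E: go to q_1, push CA → (q_1, xzx, CAAZ)
  read x, top C: go to q_1, push ε → (q_1, zx, AAZ)
  read z, top A: go to q_1, push A → (q_1, x, AAZ)
  read x, top A: go to q_1, push E → (q_1, ε, EAZ)
All input consumed; M is in state q_1.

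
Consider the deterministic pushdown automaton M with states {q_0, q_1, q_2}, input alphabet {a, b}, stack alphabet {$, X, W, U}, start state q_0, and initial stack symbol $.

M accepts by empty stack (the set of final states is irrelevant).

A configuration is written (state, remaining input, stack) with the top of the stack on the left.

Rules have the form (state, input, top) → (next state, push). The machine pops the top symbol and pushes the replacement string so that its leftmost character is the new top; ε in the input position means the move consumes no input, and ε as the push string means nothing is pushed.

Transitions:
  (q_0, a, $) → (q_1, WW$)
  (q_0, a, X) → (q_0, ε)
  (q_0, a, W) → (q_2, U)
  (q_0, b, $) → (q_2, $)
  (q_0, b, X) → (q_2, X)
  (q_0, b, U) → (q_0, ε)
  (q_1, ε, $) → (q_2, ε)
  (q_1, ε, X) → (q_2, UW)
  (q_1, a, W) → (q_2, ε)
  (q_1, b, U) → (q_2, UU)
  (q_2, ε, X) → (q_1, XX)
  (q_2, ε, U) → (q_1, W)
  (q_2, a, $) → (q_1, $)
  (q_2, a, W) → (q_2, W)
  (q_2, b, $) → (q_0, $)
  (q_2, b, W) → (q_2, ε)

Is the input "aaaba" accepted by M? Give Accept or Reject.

Accept

(q_0, aaaba, $)
  read a, top $: go to q_1, push WW$ → (q_1, aaba, WW$)
  read a, top W: go to q_2, push ε → (q_2, aba, W$)
  read a, top W: go to q_2, push W → (q_2, ba, W$)
  read b, top W: go to q_2, push ε → (q_2, a, $)
  read a, top $: go to q_1, push $ → (q_1, ε, $)
  ε-move, top $: go to q_2, push ε → (q_2, ε, ε)
All input consumed and the stack is empty.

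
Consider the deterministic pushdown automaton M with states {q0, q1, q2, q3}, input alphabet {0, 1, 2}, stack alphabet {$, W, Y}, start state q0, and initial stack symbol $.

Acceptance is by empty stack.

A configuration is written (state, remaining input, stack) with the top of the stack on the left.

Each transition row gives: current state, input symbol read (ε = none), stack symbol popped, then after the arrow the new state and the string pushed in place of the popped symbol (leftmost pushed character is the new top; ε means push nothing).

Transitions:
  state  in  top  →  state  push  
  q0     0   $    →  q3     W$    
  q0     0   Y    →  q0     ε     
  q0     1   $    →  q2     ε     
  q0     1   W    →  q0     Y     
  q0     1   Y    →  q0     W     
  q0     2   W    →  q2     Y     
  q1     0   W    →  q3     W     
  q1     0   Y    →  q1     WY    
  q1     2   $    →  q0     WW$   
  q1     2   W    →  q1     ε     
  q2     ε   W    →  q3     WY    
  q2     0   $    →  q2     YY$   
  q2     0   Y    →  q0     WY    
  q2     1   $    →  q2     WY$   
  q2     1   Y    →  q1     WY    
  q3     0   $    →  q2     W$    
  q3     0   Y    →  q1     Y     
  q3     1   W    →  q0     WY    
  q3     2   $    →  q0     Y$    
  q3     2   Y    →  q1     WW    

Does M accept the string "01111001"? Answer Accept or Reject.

(q0, 01111001, $)
  read 0, top $: go to q3, push W$ → (q3, 1111001, W$)
  read 1, top W: go to q0, push WY → (q0, 111001, WY$)
  read 1, top W: go to q0, push Y → (q0, 11001, YY$)
  read 1, top Y: go to q0, push W → (q0, 1001, WY$)
  read 1, top W: go to q0, push Y → (q0, 001, YY$)
  read 0, top Y: go to q0, push ε → (q0, 01, Y$)
  read 0, top Y: go to q0, push ε → (q0, 1, $)
  read 1, top $: go to q2, push ε → (q2, ε, ε)
All input consumed and the stack is empty.

Accept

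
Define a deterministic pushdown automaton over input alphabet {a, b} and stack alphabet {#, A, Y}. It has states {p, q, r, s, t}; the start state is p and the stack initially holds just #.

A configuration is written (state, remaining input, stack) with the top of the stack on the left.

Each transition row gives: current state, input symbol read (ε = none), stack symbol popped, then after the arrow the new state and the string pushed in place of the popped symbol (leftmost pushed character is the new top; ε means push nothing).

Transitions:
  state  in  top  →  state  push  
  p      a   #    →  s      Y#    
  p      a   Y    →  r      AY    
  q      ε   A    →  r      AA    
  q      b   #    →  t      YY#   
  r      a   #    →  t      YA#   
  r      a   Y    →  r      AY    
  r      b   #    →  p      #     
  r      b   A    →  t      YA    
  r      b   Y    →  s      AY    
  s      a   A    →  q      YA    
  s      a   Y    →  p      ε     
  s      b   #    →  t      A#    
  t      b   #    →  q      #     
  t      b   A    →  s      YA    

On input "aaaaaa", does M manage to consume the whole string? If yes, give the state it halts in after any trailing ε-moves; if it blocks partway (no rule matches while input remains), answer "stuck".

p

(p, aaaaaa, #)
  read a, top #: go to s, push Y# → (s, aaaaa, Y#)
  read a, top Y: go to p, push ε → (p, aaaa, #)
  read a, top #: go to s, push Y# → (s, aaa, Y#)
  read a, top Y: go to p, push ε → (p, aa, #)
  read a, top #: go to s, push Y# → (s, a, Y#)
  read a, top Y: go to p, push ε → (p, ε, #)
All input consumed; M is in state p.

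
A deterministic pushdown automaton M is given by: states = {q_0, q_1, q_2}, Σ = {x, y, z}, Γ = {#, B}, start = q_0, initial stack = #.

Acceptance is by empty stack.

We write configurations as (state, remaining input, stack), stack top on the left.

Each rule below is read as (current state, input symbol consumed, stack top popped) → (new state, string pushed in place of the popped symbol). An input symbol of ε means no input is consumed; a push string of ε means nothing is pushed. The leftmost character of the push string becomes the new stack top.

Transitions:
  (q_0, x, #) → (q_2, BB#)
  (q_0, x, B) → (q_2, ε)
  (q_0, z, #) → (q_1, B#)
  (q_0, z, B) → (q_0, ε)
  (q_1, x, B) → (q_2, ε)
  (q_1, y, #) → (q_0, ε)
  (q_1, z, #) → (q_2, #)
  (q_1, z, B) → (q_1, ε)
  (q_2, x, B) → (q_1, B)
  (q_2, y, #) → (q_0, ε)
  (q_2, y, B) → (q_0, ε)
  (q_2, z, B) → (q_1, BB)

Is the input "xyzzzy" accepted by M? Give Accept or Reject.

(q_0, xyzzzy, #)
  read x, top #: go to q_2, push BB# → (q_2, yzzzy, BB#)
  read y, top B: go to q_0, push ε → (q_0, zzzy, B#)
  read z, top B: go to q_0, push ε → (q_0, zzy, #)
  read z, top #: go to q_1, push B# → (q_1, zy, B#)
  read z, top B: go to q_1, push ε → (q_1, y, #)
  read y, top #: go to q_0, push ε → (q_0, ε, ε)
All input consumed and the stack is empty.

Accept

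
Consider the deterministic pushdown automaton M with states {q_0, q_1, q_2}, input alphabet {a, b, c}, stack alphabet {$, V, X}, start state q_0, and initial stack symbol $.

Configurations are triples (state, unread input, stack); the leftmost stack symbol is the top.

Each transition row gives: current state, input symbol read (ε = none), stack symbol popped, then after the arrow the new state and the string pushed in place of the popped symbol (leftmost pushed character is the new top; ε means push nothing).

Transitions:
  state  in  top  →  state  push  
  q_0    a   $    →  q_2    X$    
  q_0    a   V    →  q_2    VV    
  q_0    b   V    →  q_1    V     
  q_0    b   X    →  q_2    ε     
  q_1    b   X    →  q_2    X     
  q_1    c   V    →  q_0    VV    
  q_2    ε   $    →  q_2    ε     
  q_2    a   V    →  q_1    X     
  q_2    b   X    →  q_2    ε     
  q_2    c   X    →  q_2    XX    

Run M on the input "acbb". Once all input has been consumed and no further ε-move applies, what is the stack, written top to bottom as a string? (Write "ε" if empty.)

ε

(q_0, acbb, $)
  read a, top $: go to q_2, push X$ → (q_2, cbb, X$)
  read c, top X: go to q_2, push XX → (q_2, bb, XX$)
  read b, top X: go to q_2, push ε → (q_2, b, X$)
  read b, top X: go to q_2, push ε → (q_2, ε, $)
  ε-move, top $: go to q_2, push ε → (q_2, ε, ε)
All input consumed in state q_2 with stack ε.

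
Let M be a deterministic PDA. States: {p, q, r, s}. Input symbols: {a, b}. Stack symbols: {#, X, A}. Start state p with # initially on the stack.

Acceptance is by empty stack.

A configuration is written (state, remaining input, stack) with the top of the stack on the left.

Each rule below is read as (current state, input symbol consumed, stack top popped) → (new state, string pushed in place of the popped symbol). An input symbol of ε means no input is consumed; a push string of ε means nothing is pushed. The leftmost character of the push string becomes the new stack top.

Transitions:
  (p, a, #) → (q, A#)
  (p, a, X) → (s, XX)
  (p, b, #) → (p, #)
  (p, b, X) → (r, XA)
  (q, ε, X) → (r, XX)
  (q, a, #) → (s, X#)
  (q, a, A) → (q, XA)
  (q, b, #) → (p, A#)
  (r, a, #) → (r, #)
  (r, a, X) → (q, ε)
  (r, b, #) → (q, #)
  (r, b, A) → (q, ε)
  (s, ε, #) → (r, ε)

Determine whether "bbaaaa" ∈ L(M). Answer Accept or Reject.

(p, bbaaaa, #) ⊢ (p, baaaa, #) ⊢ (p, aaaa, #) ⊢ (q, aaa, A#) ⊢ (q, aa, XA#) ⊢ (r, aa, XXA#) ⊢ (q, a, XA#) ⊢ (r, a, XXA#) ⊢ (q, ε, XA#) ⊢ (r, ε, XXA#)
All input consumed; stack is XXA#, not empty, and no further ε-move applies.

Reject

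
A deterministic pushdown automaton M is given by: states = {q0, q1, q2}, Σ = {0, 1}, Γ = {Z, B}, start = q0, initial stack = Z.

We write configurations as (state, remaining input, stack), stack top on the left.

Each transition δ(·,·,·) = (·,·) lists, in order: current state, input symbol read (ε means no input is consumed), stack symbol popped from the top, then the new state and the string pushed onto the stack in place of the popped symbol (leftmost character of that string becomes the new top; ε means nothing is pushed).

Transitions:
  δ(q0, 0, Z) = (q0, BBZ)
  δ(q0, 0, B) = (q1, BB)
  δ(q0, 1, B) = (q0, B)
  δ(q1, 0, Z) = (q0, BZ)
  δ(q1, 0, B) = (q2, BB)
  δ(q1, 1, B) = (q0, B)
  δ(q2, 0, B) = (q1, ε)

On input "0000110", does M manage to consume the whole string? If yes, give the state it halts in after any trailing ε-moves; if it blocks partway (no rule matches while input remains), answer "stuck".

q1

(q0, 0000110, Z)
  read 0, top Z: go to q0, push BBZ → (q0, 000110, BBZ)
  read 0, top B: go to q1, push BB → (q1, 00110, BBBZ)
  read 0, top B: go to q2, push BB → (q2, 0110, BBBBZ)
  read 0, top B: go to q1, push ε → (q1, 110, BBBZ)
  read 1, top B: go to q0, push B → (q0, 10, BBBZ)
  read 1, top B: go to q0, push B → (q0, 0, BBBZ)
  read 0, top B: go to q1, push BB → (q1, ε, BBBBZ)
All input consumed; M is in state q1.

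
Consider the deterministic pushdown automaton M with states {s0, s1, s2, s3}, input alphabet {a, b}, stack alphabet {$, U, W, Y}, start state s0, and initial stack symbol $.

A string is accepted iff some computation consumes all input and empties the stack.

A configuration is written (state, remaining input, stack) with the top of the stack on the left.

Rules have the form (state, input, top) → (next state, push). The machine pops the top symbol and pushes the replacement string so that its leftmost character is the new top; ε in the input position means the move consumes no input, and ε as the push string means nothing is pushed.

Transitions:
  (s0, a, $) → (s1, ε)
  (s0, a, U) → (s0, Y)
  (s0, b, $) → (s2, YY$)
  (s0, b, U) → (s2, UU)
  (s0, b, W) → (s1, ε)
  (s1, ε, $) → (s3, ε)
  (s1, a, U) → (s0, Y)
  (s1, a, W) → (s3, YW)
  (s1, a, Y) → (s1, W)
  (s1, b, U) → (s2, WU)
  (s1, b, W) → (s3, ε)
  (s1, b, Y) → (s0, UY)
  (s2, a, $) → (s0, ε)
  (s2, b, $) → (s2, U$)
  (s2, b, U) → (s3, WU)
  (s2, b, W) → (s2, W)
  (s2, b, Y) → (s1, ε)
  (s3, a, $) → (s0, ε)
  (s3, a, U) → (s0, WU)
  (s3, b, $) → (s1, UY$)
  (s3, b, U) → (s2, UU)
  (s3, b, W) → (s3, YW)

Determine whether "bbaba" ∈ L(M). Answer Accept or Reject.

Accept

(s0, bbaba, $)
  read b, top $: go to s2, push YY$ → (s2, baba, YY$)
  read b, top Y: go to s1, push ε → (s1, aba, Y$)
  read a, top Y: go to s1, push W → (s1, ba, W$)
  read b, top W: go to s3, push ε → (s3, a, $)
  read a, top $: go to s0, push ε → (s0, ε, ε)
All input consumed and the stack is empty.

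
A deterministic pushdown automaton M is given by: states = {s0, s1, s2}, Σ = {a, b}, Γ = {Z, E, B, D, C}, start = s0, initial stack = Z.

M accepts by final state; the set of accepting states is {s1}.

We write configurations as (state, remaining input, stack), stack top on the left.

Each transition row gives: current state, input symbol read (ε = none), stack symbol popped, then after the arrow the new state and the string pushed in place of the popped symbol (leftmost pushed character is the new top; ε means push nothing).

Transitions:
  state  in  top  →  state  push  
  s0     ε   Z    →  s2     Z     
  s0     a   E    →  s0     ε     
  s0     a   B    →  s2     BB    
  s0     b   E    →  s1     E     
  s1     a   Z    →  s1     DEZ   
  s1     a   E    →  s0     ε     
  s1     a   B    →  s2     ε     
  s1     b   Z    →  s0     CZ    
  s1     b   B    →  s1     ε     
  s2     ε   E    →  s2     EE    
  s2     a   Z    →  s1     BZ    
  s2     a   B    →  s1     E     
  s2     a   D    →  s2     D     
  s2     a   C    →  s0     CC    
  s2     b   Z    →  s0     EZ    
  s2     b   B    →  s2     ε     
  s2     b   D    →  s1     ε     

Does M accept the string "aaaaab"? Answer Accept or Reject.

Accept

(s0, aaaaab, Z)
  ε-move, top Z: go to s2, push Z → (s2, aaaaab, Z)
  read a, top Z: go to s1, push BZ → (s1, aaaab, BZ)
  read a, top B: go to s2, push ε → (s2, aaab, Z)
  read a, top Z: go to s1, push BZ → (s1, aab, BZ)
  read a, top B: go to s2, push ε → (s2, ab, Z)
  read a, top Z: go to s1, push BZ → (s1, b, BZ)
  read b, top B: go to s1, push ε → (s1, ε, Z)
All input consumed; state s1 ∈ F.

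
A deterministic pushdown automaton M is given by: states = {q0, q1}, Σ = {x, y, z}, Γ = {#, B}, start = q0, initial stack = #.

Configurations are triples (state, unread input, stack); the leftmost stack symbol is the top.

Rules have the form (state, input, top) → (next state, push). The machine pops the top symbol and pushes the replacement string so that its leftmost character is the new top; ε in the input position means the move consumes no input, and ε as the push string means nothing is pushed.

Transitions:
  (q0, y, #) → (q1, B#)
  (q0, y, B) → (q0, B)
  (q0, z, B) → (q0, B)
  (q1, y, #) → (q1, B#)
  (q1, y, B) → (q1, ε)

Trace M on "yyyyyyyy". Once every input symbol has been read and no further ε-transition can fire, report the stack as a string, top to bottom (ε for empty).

(q0, yyyyyyyy, #)
  read y, top #: go to q1, push B# → (q1, yyyyyyy, B#)
  read y, top B: go to q1, push ε → (q1, yyyyyy, #)
  read y, top #: go to q1, push B# → (q1, yyyyy, B#)
  read y, top B: go to q1, push ε → (q1, yyyy, #)
  read y, top #: go to q1, push B# → (q1, yyy, B#)
  read y, top B: go to q1, push ε → (q1, yy, #)
  read y, top #: go to q1, push B# → (q1, y, B#)
  read y, top B: go to q1, push ε → (q1, ε, #)
All input consumed in state q1 with stack #.

#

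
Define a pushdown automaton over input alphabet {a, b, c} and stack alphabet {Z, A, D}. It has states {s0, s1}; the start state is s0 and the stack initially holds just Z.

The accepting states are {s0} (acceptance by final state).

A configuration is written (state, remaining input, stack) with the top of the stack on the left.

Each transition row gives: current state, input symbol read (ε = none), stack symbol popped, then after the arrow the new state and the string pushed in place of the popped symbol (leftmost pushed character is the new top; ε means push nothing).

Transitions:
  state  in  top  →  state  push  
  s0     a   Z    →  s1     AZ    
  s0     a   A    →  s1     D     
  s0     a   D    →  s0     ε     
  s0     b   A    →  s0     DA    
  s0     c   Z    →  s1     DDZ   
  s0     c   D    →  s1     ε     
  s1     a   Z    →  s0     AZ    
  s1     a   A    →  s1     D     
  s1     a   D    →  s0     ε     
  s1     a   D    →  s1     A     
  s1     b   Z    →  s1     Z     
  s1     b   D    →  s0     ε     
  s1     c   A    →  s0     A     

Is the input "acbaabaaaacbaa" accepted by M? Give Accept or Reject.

No computation consumes all input and reaches a final state.

Reject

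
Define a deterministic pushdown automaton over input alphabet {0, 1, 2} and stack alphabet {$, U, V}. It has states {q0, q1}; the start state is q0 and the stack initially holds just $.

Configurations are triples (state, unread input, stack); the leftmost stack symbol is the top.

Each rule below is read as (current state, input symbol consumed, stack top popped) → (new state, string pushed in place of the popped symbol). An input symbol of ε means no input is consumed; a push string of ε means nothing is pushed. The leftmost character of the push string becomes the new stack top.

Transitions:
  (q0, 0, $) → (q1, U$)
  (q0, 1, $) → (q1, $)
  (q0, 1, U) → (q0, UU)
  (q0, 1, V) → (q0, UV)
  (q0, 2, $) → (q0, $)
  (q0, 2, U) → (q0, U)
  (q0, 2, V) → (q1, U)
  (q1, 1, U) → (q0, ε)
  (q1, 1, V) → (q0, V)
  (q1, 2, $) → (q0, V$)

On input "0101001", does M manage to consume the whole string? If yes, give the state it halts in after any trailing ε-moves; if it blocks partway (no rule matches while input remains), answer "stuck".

stuck

(q0, 0101001, $)
  read 0, top $: go to q1, push U$ → (q1, 101001, U$)
  read 1, top U: go to q0, push ε → (q0, 01001, $)
  read 0, top $: go to q1, push U$ → (q1, 1001, U$)
  read 1, top U: go to q0, push ε → (q0, 001, $)
  read 0, top $: go to q1, push U$ → (q1, 01, U$)
No transition for (q1, 0, top U); M blocks with input 01 remaining.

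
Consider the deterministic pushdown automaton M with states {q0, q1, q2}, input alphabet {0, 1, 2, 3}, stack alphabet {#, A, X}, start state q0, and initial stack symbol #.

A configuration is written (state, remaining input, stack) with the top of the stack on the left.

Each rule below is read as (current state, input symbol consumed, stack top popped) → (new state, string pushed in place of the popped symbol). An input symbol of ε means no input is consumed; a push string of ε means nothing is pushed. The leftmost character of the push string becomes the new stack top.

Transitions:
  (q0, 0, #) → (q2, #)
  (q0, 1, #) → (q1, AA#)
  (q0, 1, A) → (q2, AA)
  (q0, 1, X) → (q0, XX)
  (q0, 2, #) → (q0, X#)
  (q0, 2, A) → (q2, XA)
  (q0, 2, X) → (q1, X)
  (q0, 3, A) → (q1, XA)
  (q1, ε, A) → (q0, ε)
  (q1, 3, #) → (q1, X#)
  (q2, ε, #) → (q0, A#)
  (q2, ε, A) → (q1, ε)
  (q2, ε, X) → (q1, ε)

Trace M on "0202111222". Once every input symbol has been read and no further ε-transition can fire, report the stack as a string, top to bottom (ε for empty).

(q0, 0202111222, #)
  read 0, top #: go to q2, push # → (q2, 202111222, #)
  ε-move, top #: go to q0, push A# → (q0, 202111222, A#)
  read 2, top A: go to q2, push XA → (q2, 02111222, XA#)
  ε-move, top X: go to q1, push ε → (q1, 02111222, A#)
  ε-move, top A: go to q0, push ε → (q0, 02111222, #)
  read 0, top #: go to q2, push # → (q2, 2111222, #)
  ε-move, top #: go to q0, push A# → (q0, 2111222, A#)
  read 2, top A: go to q2, push XA → (q2, 111222, XA#)
  ε-move, top X: go to q1, push ε → (q1, 111222, A#)
  ε-move, top A: go to q0, push ε → (q0, 111222, #)
  read 1, top #: go to q1, push AA# → (q1, 11222, AA#)
  ε-move, top A: go to q0, push ε → (q0, 11222, A#)
  read 1, top A: go to q2, push AA → (q2, 1222, AA#)
  ε-move, top A: go to q1, push ε → (q1, 1222, A#)
  ε-move, top A: go to q0, push ε → (q0, 1222, #)
  read 1, top #: go to q1, push AA# → (q1, 222, AA#)
  ε-move, top A: go to q0, push ε → (q0, 222, A#)
  read 2, top A: go to q2, push XA → (q2, 22, XA#)
  ε-move, top X: go to q1, push ε → (q1, 22, A#)
  ε-move, top A: go to q0, push ε → (q0, 22, #)
  read 2, top #: go to q0, push X# → (q0, 2, X#)
  read 2, top X: go to q1, push X → (q1, ε, X#)
All input consumed in state q1 with stack X#.

X#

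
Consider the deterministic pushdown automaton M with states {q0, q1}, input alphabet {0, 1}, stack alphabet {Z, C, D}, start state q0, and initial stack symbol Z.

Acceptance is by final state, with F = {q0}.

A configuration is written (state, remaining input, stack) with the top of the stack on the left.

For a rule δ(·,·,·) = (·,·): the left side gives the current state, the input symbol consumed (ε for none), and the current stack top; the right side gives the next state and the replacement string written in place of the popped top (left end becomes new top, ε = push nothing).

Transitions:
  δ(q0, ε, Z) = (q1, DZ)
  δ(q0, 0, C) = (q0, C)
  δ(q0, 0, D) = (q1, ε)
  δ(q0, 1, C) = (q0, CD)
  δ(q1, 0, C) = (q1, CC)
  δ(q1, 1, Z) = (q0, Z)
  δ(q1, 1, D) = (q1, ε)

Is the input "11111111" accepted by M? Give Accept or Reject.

(q0, 11111111, Z)
  ε-move, top Z: go to q1, push DZ → (q1, 11111111, DZ)
  read 1, top D: go to q1, push ε → (q1, 1111111, Z)
  read 1, top Z: go to q0, push Z → (q0, 111111, Z)
  ε-move, top Z: go to q1, push DZ → (q1, 111111, DZ)
  read 1, top D: go to q1, push ε → (q1, 11111, Z)
  read 1, top Z: go to q0, push Z → (q0, 1111, Z)
  ε-move, top Z: go to q1, push DZ → (q1, 1111, DZ)
  read 1, top D: go to q1, push ε → (q1, 111, Z)
  read 1, top Z: go to q0, push Z → (q0, 11, Z)
  ε-move, top Z: go to q1, push DZ → (q1, 11, DZ)
  read 1, top D: go to q1, push ε → (q1, 1, Z)
  read 1, top Z: go to q0, push Z → (q0, ε, Z)
All input consumed; state q0 ∈ F.

Accept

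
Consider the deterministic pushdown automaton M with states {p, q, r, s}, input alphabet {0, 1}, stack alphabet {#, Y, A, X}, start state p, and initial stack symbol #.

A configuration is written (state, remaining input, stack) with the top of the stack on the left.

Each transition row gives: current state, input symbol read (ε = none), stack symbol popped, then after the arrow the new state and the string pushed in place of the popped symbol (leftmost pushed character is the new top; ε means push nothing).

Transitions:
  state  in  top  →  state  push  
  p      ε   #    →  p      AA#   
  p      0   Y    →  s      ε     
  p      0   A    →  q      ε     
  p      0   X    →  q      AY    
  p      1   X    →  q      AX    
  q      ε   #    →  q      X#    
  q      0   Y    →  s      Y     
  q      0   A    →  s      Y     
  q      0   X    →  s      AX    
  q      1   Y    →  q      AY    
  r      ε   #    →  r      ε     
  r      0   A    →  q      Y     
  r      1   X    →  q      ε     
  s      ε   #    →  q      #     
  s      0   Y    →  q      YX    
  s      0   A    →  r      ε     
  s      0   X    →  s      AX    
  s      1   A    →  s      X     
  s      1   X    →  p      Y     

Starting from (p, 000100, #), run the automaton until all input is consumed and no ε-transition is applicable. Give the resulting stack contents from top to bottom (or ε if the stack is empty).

(p, 000100, #)
  ε-move, top #: go to p, push AA# → (p, 000100, AA#)
  read 0, top A: go to q, push ε → (q, 00100, A#)
  read 0, top A: go to s, push Y → (s, 0100, Y#)
  read 0, top Y: go to q, push YX → (q, 100, YX#)
  read 1, top Y: go to q, push AY → (q, 00, AYX#)
  read 0, top A: go to s, push Y → (s, 0, YYX#)
  read 0, top Y: go to q, push YX → (q, ε, YXYX#)
All input consumed in state q with stack YXYX#.

YXYX#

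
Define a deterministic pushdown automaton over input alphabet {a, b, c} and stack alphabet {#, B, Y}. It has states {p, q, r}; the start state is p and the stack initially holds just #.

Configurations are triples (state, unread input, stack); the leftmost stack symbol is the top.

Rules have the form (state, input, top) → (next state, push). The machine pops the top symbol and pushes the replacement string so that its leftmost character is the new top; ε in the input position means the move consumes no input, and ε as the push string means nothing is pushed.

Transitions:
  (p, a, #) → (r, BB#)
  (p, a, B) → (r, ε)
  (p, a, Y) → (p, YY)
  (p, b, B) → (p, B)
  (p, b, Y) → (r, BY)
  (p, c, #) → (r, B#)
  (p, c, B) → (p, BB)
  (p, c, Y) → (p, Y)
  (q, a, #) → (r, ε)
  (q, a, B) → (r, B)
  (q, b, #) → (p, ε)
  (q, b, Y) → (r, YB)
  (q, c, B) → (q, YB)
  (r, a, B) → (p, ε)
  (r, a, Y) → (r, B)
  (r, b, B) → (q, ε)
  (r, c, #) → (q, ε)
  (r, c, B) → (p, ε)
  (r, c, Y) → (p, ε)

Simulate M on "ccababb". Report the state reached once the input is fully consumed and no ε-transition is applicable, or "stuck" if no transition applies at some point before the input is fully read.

p

(p, ccababb, #) ⊢ (r, cababb, B#) ⊢ (p, ababb, #) ⊢ (r, babb, BB#) ⊢ (q, abb, B#) ⊢ (r, bb, B#) ⊢ (q, b, #) ⊢ (p, ε, ε)
All input consumed; M is in state p.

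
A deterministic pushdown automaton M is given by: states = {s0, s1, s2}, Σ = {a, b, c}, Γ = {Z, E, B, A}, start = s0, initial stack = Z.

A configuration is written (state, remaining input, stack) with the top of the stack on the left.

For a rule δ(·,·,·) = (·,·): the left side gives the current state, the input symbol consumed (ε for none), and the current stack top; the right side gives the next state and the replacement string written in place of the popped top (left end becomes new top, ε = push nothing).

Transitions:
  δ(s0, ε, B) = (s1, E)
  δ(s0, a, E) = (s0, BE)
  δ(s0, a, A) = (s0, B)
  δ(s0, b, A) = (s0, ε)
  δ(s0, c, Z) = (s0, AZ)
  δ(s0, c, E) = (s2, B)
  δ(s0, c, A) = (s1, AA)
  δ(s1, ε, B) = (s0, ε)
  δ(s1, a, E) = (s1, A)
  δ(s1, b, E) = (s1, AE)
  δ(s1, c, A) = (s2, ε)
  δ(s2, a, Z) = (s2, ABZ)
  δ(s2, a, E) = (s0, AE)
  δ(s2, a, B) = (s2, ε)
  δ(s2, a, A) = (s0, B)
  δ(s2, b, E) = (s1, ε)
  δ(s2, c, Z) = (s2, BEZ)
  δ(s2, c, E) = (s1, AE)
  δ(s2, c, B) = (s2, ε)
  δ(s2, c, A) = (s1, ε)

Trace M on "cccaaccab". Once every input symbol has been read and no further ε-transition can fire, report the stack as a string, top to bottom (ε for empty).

Z

(s0, cccaaccab, Z)
  read c, top Z: go to s0, push AZ → (s0, ccaaccab, AZ)
  read c, top A: go to s1, push AA → (s1, caaccab, AAZ)
  read c, top A: go to s2, push ε → (s2, aaccab, AZ)
  read a, top A: go to s0, push B → (s0, accab, BZ)
  ε-move, top B: go to s1, push E → (s1, accab, EZ)
  read a, top E: go to s1, push A → (s1, ccab, AZ)
  read c, top A: go to s2, push ε → (s2, cab, Z)
  read c, top Z: go to s2, push BEZ → (s2, ab, BEZ)
  read a, top B: go to s2, push ε → (s2, b, EZ)
  read b, top E: go to s1, push ε → (s1, ε, Z)
All input consumed in state s1 with stack Z.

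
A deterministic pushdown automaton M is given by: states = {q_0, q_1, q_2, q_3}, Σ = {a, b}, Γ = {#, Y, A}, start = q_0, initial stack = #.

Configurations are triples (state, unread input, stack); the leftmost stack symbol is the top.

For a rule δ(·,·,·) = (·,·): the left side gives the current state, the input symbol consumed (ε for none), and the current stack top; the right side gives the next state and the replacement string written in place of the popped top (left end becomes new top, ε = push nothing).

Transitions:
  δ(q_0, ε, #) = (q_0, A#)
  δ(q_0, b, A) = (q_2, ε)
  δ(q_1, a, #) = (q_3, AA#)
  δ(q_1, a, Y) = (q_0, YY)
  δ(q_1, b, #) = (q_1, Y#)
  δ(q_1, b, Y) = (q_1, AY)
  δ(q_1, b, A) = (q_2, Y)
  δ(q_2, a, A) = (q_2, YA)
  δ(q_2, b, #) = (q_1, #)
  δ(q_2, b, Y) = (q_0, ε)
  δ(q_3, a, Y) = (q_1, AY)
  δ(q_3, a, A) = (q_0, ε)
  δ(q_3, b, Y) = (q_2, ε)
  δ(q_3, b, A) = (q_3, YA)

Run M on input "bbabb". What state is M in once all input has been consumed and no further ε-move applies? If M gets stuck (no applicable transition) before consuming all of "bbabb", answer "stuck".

q_2

(q_0, bbabb, #)
  ε-move, top #: go to q_0, push A# → (q_0, bbabb, A#)
  read b, top A: go to q_2, push ε → (q_2, babb, #)
  read b, top #: go to q_1, push # → (q_1, abb, #)
  read a, top #: go to q_3, push AA# → (q_3, bb, AA#)
  read b, top A: go to q_3, push YA → (q_3, b, YAA#)
  read b, top Y: go to q_2, push ε → (q_2, ε, AA#)
All input consumed; M is in state q_2.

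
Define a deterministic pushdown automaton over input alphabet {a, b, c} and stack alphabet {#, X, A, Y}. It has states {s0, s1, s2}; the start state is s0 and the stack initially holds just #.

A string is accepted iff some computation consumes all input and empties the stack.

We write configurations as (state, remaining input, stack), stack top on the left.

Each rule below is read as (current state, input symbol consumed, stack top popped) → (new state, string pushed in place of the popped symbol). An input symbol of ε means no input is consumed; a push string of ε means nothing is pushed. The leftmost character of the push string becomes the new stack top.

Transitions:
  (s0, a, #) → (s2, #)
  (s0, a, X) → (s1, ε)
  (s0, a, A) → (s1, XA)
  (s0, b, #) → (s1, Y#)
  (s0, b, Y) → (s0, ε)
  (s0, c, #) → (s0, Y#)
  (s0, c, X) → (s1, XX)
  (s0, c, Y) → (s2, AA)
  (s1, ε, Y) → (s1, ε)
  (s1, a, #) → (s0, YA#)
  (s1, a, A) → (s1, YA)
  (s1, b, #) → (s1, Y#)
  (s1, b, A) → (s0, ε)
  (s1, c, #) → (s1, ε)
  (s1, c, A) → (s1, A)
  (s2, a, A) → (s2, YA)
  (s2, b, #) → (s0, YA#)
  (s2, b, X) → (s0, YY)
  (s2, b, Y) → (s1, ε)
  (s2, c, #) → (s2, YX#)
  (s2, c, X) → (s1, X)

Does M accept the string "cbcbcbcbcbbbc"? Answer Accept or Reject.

(s0, cbcbcbcbcbbbc, #)
  read c, top #: go to s0, push Y# → (s0, bcbcbcbcbbbc, Y#)
  read b, top Y: go to s0, push ε → (s0, cbcbcbcbbbc, #)
  read c, top #: go to s0, push Y# → (s0, bcbcbcbbbc, Y#)
  read b, top Y: go to s0, push ε → (s0, cbcbcbbbc, #)
  read c, top #: go to s0, push Y# → (s0, bcbcbbbc, Y#)
  read b, top Y: go to s0, push ε → (s0, cbcbbbc, #)
  read c, top #: go to s0, push Y# → (s0, bcbbbc, Y#)
  read b, top Y: go to s0, push ε → (s0, cbbbc, #)
  read c, top #: go to s0, push Y# → (s0, bbbc, Y#)
  read b, top Y: go to s0, push ε → (s0, bbc, #)
  read b, top #: go to s1, push Y# → (s1, bc, Y#)
  ε-move, top Y: go to s1, push ε → (s1, bc, #)
  read b, top #: go to s1, push Y# → (s1, c, Y#)
  ε-move, top Y: go to s1, push ε → (s1, c, #)
  read c, top #: go to s1, push ε → (s1, ε, ε)
All input consumed and the stack is empty.

Accept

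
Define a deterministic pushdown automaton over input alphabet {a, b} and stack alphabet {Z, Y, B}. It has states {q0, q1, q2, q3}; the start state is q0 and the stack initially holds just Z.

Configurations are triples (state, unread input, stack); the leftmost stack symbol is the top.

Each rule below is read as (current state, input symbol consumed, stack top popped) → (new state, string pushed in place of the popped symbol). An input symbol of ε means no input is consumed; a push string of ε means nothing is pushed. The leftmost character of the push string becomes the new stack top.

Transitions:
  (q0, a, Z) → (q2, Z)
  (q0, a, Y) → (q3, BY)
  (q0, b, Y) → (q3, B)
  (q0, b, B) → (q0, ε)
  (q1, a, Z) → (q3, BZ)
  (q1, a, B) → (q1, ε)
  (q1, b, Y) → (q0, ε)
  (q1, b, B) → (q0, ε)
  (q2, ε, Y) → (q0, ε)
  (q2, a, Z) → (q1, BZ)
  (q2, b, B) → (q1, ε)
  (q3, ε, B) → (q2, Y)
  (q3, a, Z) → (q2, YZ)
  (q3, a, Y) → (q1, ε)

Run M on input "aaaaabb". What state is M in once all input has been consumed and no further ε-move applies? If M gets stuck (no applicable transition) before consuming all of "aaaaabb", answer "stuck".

stuck

(q0, aaaaabb, Z)
  read a, top Z: go to q2, push Z → (q2, aaaabb, Z)
  read a, top Z: go to q1, push BZ → (q1, aaabb, BZ)
  read a, top B: go to q1, push ε → (q1, aabb, Z)
  read a, top Z: go to q3, push BZ → (q3, abb, BZ)
  ε-move, top B: go to q2, push Y → (q2, abb, YZ)
  ε-move, top Y: go to q0, push ε → (q0, abb, Z)
  read a, top Z: go to q2, push Z → (q2, bb, Z)
No transition for (q2, b, top Z); M blocks with input bb remaining.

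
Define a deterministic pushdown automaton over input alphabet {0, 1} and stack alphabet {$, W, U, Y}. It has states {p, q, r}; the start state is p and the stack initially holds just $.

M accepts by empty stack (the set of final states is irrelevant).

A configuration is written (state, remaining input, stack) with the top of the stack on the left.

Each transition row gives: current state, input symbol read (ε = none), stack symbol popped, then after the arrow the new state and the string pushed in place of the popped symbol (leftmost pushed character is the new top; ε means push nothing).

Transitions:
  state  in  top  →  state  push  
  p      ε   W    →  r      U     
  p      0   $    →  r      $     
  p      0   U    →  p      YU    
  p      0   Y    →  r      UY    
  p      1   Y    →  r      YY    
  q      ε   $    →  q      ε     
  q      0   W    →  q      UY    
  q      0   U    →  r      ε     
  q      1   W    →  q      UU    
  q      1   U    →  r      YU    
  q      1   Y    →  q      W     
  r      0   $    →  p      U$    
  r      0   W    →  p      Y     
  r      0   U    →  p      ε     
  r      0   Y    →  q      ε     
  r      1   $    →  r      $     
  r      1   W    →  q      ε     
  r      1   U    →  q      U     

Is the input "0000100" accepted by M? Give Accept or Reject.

(p, 0000100, $)
  read 0, top $: go to r, push $ → (r, 000100, $)
  read 0, top $: go to p, push U$ → (p, 00100, U$)
  read 0, top U: go to p, push YU → (p, 0100, YU$)
  read 0, top Y: go to r, push UY → (r, 100, UYU$)
  read 1, top U: go to q, push U → (q, 00, UYU$)
  read 0, top U: go to r, push ε → (r, 0, YU$)
  read 0, top Y: go to q, push ε → (q, ε, U$)
All input consumed; stack is U$, not empty, and no further ε-move applies.

Reject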